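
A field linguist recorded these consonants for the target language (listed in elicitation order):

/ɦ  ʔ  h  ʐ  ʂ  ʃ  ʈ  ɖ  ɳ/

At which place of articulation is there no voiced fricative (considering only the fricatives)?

postalveolar: voiceless /ʃ/, voiced —.
retroflex: voiceless /ʂ/, voiced /ʐ/.
glottal: voiceless /h/, voiced /ɦ/.
Every place of articulation has a voiced member except postalveolar, where /ʒ/ would be expected.

postalveolar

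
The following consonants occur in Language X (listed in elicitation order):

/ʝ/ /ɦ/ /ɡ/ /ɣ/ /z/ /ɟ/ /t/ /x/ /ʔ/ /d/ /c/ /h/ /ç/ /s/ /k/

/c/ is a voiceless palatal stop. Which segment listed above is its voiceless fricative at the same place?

The voiceless fricative at the same place is a voiceless palatal fricative — in this inventory, /ç/.

/ç/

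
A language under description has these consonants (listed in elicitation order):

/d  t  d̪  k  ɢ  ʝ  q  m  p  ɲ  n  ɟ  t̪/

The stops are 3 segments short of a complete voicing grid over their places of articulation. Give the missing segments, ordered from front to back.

bilabial: voiceless /p/, voiced —.
dental: voiceless /t̪/, voiced /d̪/.
alveolar: voiceless /t/, voiced /d/.
palatal: voiceless —, voiced /ɟ/.
velar: voiceless /k/, voiced —.
uvular: voiceless /q/, voiced /ɢ/.
Gaps, from front to back: bilabial lacks voiced (/b/); palatal lacks voiceless (/c/); velar lacks voiced (/ɡ/).

/b/, /c/, /ɡ/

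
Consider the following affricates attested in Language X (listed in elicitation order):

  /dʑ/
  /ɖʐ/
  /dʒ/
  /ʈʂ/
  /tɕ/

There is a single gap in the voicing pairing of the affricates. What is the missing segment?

/tʃ/

Voiceless: /ʈʂ/ (retroflex), /tɕ/ (alveolo-palatal).
Voiced: /dʒ/ (postalveolar), /ɖʐ/ (retroflex), /dʑ/ (alveolo-palatal).
The postalveolar row has no voiceless member, so the gap is the voiceless postalveolar affricate /tʃ/.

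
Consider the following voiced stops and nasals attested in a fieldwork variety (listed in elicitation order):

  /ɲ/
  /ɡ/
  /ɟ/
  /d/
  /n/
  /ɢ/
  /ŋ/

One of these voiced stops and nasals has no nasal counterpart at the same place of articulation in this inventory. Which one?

Alveolar: /d/ ~ /n/
Palatal: /ɟ/ ~ /ɲ/
Velar: /ɡ/ ~ /ŋ/
Uvular: only /ɢ/ (oral stop); no nasal partner.
So /ɢ/ is the unpaired segment.

/ɢ/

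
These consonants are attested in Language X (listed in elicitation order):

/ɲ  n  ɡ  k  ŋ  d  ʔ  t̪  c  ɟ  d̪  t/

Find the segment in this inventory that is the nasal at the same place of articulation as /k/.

/k/ is a voiceless velar stop.
The nasal at the same place is a velar nasal — in this inventory, /ŋ/.

/ŋ/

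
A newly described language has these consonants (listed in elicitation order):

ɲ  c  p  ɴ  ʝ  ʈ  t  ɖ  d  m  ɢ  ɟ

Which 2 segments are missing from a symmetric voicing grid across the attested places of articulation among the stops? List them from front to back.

Voiceless: /p/ (bilabial), /t/ (alveolar), /ʈ/ (retroflex), /c/ (palatal).
Voiced: /d/ (alveolar), /ɖ/ (retroflex), /ɟ/ (palatal), /ɢ/ (uvular).
Gaps, from front to back: bilabial lacks voiced (/b/); uvular lacks voiceless (/q/).

/b/, /q/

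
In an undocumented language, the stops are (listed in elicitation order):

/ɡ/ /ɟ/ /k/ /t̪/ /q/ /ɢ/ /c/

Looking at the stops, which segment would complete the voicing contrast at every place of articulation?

Voiceless: /t̪/ (dental), /c/ (palatal), /k/ (velar), /q/ (uvular).
Voiced: /ɟ/ (palatal), /ɡ/ (velar), /ɢ/ (uvular).
The dental row has no voiced member, so the gap is the voiced dental stop /d̪/.

/d̪/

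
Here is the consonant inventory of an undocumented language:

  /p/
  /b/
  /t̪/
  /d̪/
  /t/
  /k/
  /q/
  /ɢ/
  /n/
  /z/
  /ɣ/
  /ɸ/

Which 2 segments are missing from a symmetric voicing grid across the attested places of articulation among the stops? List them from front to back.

/d/, /ɡ/

bilabial: voiceless /p/, voiced /b/.
dental: voiceless /t̪/, voiced /d̪/.
alveolar: voiceless /t/, voiced —.
velar: voiceless /k/, voiced —.
uvular: voiceless /q/, voiced /ɢ/.
Gaps, from front to back: alveolar lacks voiced (/d/); velar lacks voiced (/ɡ/).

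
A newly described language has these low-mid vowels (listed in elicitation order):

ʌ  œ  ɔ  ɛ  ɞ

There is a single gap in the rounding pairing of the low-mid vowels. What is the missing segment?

/ɜ/

backness          unrounded  rounded 
front             ɛ         œ       
central           —         ɞ       
back              ʌ         ɔ       
The central row has no unrounded member, so the gap is the central unrounded vowel /ɜ/.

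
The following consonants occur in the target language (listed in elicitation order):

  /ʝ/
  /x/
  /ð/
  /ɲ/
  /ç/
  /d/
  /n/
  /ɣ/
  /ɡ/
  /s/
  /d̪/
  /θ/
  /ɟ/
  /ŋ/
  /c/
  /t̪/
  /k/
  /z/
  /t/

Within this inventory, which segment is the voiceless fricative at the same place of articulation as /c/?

/ç/

/c/ is a voiceless palatal stop.
The voiceless fricative at the same place is a voiceless palatal fricative — in this inventory, /ç/.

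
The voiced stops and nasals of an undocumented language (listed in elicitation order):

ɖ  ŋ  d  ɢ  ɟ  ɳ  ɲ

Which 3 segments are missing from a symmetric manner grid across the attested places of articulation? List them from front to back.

/n/, /ɡ/, /ɴ/

Oral stop: /d/ (alveolar), /ɖ/ (retroflex), /ɟ/ (palatal), /ɢ/ (uvular).
Nasal: /ɳ/ (retroflex), /ɲ/ (palatal), /ŋ/ (velar).
Gaps, from front to back: alveolar lacks nasal (/n/); velar lacks oral stop (/ɡ/); uvular lacks nasal (/ɴ/).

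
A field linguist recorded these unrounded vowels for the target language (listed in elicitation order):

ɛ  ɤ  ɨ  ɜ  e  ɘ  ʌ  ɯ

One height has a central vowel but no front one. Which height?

Front: /e/ (high-mid), /ɛ/ (low-mid).
Central: /ɨ/ (high), /ɘ/ (high-mid), /ɜ/ (low-mid).
Back: /ɯ/ (high), /ɤ/ (high-mid), /ʌ/ (low-mid).
Every height has a front member except high, where /i/ would be expected.

high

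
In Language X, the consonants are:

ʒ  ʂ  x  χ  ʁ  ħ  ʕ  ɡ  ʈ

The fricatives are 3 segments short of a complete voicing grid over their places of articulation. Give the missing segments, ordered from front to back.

/ʃ/, /ʐ/, /ɣ/

Voiceless: /ʂ/ (retroflex), /x/ (velar), /χ/ (uvular), /ħ/ (pharyngeal).
Voiced: /ʒ/ (postalveolar), /ʁ/ (uvular), /ʕ/ (pharyngeal).
Gaps, from front to back: postalveolar lacks voiceless (/ʃ/); retroflex lacks voiced (/ʐ/); velar lacks voiced (/ɣ/).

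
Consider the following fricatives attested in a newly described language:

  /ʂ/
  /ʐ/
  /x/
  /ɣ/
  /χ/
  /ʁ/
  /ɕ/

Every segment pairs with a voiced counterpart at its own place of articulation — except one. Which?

Retroflex: /ʂ/ ~ /ʐ/
Velar: /x/ ~ /ɣ/
Uvular: /χ/ ~ /ʁ/
Alveolo-palatal: only /ɕ/ (voiceless); no voiced partner.
So /ɕ/ is the unpaired segment.

/ɕ/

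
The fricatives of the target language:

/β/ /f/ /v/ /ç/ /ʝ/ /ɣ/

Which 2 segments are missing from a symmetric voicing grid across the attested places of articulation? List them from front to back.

/ɸ/, /x/

bilabial: voiceless —, voiced /β/.
labiodental: voiceless /f/, voiced /v/.
palatal: voiceless /ç/, voiced /ʝ/.
velar: voiceless —, voiced /ɣ/.
Gaps, from front to back: bilabial lacks voiceless (/ɸ/); velar lacks voiceless (/x/).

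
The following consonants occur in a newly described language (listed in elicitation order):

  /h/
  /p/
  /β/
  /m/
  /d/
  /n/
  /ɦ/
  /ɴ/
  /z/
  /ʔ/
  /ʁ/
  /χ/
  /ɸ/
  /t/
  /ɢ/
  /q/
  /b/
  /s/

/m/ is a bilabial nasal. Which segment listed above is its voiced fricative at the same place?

/β/

The voiced fricative at the same place is a voiced bilabial fricative — in this inventory, /β/.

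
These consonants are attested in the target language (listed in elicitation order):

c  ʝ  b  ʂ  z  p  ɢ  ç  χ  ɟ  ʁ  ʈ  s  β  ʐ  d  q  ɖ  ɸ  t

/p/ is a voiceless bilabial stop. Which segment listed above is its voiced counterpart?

The voiced counterpart is a voiced bilabial stop — in this inventory, /b/.

/b/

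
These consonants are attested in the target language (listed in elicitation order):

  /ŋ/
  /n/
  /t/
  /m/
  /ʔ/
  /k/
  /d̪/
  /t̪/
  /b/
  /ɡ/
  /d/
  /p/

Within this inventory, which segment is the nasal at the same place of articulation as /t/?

/n/

/t/ is a voiceless alveolar stop.
The nasal at the same place is an alveolar nasal — in this inventory, /n/.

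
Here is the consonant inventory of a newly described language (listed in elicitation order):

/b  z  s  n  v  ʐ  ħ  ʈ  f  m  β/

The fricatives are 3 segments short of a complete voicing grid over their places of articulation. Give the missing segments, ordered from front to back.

bilabial: voiceless —, voiced /β/.
labiodental: voiceless /f/, voiced /v/.
alveolar: voiceless /s/, voiced /z/.
retroflex: voiceless —, voiced /ʐ/.
pharyngeal: voiceless /ħ/, voiced —.
Gaps, from front to back: bilabial lacks voiceless (/ɸ/); retroflex lacks voiceless (/ʂ/); pharyngeal lacks voiced (/ʕ/).

/ɸ/, /ʂ/, /ʕ/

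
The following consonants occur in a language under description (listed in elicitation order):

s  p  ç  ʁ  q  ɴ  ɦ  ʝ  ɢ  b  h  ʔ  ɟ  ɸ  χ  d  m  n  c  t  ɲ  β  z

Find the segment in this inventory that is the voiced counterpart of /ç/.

/ç/ is a voiceless palatal fricative.
The voiced counterpart is a voiced palatal fricative — in this inventory, /ʝ/.

/ʝ/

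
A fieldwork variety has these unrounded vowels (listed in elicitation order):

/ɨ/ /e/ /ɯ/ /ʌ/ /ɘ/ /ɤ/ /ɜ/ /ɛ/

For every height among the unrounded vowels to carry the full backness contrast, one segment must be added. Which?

/i/

height            front     central   back    
high              —         ɨ         ɯ       
high-mid          e         ɘ         ɤ       
low-mid           ɛ         ɜ         ʌ       
The high row has no front member, so the gap is the high front unrounded vowel /i/.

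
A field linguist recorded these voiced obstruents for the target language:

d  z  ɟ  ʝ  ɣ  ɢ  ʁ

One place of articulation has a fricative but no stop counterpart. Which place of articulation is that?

Stop: /d/ (alveolar), /ɟ/ (palatal), /ɢ/ (uvular).
Fricative: /z/ (alveolar), /ʝ/ (palatal), /ɣ/ (velar), /ʁ/ (uvular).
Every place of articulation has a stop member except velar, where /ɡ/ would be expected.

velar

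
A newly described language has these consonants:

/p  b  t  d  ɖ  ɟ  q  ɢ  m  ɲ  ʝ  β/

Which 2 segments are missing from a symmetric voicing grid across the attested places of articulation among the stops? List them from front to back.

/ʈ/, /c/

place of articulation  voiceless  voiced  
bilabial          p         b       
alveolar          t         d       
retroflex         —         ɖ       
palatal           —         ɟ       
uvular            q         ɢ       
Gaps, from front to back: retroflex lacks voiceless (/ʈ/); palatal lacks voiceless (/c/).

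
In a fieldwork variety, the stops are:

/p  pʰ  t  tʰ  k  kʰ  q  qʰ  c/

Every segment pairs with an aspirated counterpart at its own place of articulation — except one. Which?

Bilabial: /p/ ~ /pʰ/
Alveolar: /t/ ~ /tʰ/
Velar: /k/ ~ /kʰ/
Uvular: /q/ ~ /qʰ/
Palatal: only /c/ (plain); no aspirated partner.
So /c/ is the unpaired segment.

/c/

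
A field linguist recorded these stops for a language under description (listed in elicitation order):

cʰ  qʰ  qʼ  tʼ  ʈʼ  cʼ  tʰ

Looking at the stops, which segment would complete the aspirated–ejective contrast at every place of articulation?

/ʈʰ/

alveolar: aspirated /tʰ/, ejective /tʼ/.
retroflex: aspirated —, ejective /ʈʼ/.
palatal: aspirated /cʰ/, ejective /cʼ/.
uvular: aspirated /qʰ/, ejective /qʼ/.
The retroflex row has no aspirated member, so the gap is the aspirated retroflex stop /ʈʰ/.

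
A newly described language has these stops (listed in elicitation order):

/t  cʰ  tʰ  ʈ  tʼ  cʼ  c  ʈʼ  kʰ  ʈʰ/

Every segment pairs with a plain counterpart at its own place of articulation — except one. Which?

Alveolar: /t/ ~ /tʰ/ ~ /tʼ/
Retroflex: /ʈ/ ~ /ʈʰ/ ~ /ʈʼ/
Palatal: /c/ ~ /cʰ/ ~ /cʼ/
Velar: only /kʰ/ (aspirated); no plain partner.
So /kʰ/ is the unpaired segment.

/kʰ/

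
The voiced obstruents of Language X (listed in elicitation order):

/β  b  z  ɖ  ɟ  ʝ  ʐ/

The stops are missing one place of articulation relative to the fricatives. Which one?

place of articulation  stop      fricative
bilabial          b         β       
alveolar          —         z       
retroflex         ɖ         ʐ       
palatal           ɟ         ʝ       
Every place of articulation has a stop member except alveolar, where /d/ would be expected.

alveolar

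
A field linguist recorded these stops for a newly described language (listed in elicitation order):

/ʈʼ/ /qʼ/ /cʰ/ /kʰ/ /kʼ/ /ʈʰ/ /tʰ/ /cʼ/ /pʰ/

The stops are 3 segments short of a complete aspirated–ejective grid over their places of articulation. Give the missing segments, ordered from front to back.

/pʼ/, /tʼ/, /qʰ/

bilabial: aspirated /pʰ/, ejective —.
alveolar: aspirated /tʰ/, ejective —.
retroflex: aspirated /ʈʰ/, ejective /ʈʼ/.
palatal: aspirated /cʰ/, ejective /cʼ/.
velar: aspirated /kʰ/, ejective /kʼ/.
uvular: aspirated —, ejective /qʼ/.
Gaps, from front to back: bilabial lacks ejective (/pʼ/); alveolar lacks ejective (/tʼ/); uvular lacks aspirated (/qʰ/).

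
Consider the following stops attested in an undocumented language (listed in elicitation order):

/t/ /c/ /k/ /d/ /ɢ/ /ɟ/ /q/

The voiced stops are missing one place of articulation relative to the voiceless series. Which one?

alveolar: voiceless /t/, voiced /d/.
palatal: voiceless /c/, voiced /ɟ/.
velar: voiceless /k/, voiced —.
uvular: voiceless /q/, voiced /ɢ/.
Every place of articulation has a voiced member except velar, where /ɡ/ would be expected.

velar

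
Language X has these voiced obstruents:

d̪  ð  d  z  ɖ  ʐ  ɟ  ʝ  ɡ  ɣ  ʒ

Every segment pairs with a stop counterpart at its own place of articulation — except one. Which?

/ʒ/

Dental: /d̪/ ~ /ð/
Alveolar: /d/ ~ /z/
Retroflex: /ɖ/ ~ /ʐ/
Palatal: /ɟ/ ~ /ʝ/
Velar: /ɡ/ ~ /ɣ/
Postalveolar: only /ʒ/ (fricative); no stop partner.
So /ʒ/ is the unpaired segment.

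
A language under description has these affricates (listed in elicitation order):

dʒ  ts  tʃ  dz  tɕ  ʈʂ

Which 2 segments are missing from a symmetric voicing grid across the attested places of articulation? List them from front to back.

/ɖʐ/, /dʑ/

Voiceless: /ts/ (alveolar), /tʃ/ (postalveolar), /ʈʂ/ (retroflex), /tɕ/ (alveolo-palatal).
Voiced: /dz/ (alveolar), /dʒ/ (postalveolar).
Gaps, from front to back: retroflex lacks voiced (/ɖʐ/); alveolo-palatal lacks voiced (/dʑ/).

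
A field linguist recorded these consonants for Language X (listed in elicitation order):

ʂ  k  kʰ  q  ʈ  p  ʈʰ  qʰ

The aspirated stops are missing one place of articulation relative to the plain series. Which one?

bilabial: plain /p/, aspirated —.
retroflex: plain /ʈ/, aspirated /ʈʰ/.
velar: plain /k/, aspirated /kʰ/.
uvular: plain /q/, aspirated /qʰ/.
Every place of articulation has an aspirated member except bilabial, where /pʰ/ would be expected.

bilabial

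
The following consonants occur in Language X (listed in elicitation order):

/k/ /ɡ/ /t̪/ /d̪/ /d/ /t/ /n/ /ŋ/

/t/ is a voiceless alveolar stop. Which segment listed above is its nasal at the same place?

/n/

The nasal at the same place is an alveolar nasal — in this inventory, /n/.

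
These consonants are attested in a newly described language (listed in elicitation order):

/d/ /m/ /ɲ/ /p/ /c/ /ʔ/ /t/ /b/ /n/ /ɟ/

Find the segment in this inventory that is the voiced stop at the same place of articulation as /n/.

/n/ is an alveolar nasal.
The voiced stop at the same place is a voiced alveolar stop — in this inventory, /d/.

/d/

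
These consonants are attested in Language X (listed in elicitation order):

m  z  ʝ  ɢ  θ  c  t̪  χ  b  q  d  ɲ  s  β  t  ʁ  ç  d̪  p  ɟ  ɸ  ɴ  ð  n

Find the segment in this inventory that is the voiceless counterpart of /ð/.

/ð/ is a voiced dental fricative.
The voiceless counterpart is a voiceless dental fricative — in this inventory, /θ/.

/θ/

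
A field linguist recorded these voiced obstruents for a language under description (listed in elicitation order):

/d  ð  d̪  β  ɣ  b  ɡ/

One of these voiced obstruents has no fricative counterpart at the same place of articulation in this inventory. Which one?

/d/

Bilabial: /b/ ~ /β/
Dental: /d̪/ ~ /ð/
Velar: /ɡ/ ~ /ɣ/
Alveolar: only /d/ (stop); no fricative partner.
So /d/ is the unpaired segment.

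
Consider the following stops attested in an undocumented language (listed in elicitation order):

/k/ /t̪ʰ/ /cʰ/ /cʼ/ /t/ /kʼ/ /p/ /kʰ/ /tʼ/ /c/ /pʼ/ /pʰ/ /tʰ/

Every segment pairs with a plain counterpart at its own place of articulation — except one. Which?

/t̪ʰ/

Bilabial: /p/ ~ /pʰ/ ~ /pʼ/
Alveolar: /t/ ~ /tʰ/ ~ /tʼ/
Palatal: /c/ ~ /cʰ/ ~ /cʼ/
Velar: /k/ ~ /kʰ/ ~ /kʼ/
Dental: only /t̪ʰ/ (aspirated); no plain partner.
So /t̪ʰ/ is the unpaired segment.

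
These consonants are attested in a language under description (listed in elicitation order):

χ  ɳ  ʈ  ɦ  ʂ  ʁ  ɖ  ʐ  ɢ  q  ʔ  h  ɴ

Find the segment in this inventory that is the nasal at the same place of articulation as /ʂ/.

/ɳ/

/ʂ/ is a voiceless retroflex fricative.
The nasal at the same place is a retroflex nasal — in this inventory, /ɳ/.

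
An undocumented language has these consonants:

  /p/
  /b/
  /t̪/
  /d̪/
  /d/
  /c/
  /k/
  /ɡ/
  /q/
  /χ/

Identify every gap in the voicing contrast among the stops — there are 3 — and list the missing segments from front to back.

/t/, /ɟ/, /ɢ/

Voiceless: /p/ (bilabial), /t̪/ (dental), /c/ (palatal), /k/ (velar), /q/ (uvular).
Voiced: /b/ (bilabial), /d̪/ (dental), /d/ (alveolar), /ɡ/ (velar).
Gaps, from front to back: alveolar lacks voiceless (/t/); palatal lacks voiced (/ɟ/); uvular lacks voiced (/ɢ/).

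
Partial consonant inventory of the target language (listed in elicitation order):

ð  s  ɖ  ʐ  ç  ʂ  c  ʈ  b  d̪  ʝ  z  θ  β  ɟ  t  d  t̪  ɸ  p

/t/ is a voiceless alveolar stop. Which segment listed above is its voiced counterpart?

/d/

The voiced counterpart is a voiced alveolar stop — in this inventory, /d/.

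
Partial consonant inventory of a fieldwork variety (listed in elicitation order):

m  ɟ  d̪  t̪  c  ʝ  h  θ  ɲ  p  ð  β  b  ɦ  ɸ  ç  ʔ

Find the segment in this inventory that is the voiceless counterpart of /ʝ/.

/ç/

/ʝ/ is a voiced palatal fricative.
The voiceless counterpart is a voiceless palatal fricative — in this inventory, /ç/.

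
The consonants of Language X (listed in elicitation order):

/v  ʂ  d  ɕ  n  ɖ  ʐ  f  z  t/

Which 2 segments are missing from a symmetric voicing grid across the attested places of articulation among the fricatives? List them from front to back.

Voiceless: /f/ (labiodental), /ʂ/ (retroflex), /ɕ/ (alveolo-palatal).
Voiced: /v/ (labiodental), /z/ (alveolar), /ʐ/ (retroflex).
Gaps, from front to back: alveolar lacks voiceless (/s/); alveolo-palatal lacks voiced (/ʑ/).

/s/, /ʑ/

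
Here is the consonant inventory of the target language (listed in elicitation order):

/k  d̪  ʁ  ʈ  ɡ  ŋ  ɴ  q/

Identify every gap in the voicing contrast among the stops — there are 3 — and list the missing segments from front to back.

/t̪/, /ɖ/, /ɢ/

Voiceless: /ʈ/ (retroflex), /k/ (velar), /q/ (uvular).
Voiced: /d̪/ (dental), /ɡ/ (velar).
Gaps, from front to back: dental lacks voiceless (/t̪/); retroflex lacks voiced (/ɖ/); uvular lacks voiced (/ɢ/).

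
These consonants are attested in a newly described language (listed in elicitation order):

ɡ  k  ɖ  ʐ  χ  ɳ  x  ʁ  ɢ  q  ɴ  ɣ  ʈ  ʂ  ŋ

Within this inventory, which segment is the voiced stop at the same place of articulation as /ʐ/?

/ɖ/

/ʐ/ is a voiced retroflex fricative.
The voiced stop at the same place is a voiced retroflex stop — in this inventory, /ɖ/.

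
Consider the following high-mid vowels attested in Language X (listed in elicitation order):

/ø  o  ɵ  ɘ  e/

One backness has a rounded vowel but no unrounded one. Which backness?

front: unrounded /e/, rounded /ø/.
central: unrounded /ɘ/, rounded /ɵ/.
back: unrounded —, rounded /o/.
Every backness has an unrounded member except back, where /ɤ/ would be expected.

back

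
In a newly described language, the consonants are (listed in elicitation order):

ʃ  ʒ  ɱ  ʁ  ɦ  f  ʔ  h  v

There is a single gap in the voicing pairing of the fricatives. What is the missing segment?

/χ/

place of articulation  voiceless  voiced  
labiodental       f         v       
postalveolar      ʃ         ʒ       
uvular            —         ʁ       
glottal           h         ɦ       
The uvular row has no voiceless member, so the gap is the voiceless uvular fricative /χ/.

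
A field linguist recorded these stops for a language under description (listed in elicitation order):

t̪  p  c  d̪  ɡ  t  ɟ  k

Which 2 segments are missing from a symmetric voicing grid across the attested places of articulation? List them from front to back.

bilabial: voiceless /p/, voiced —.
dental: voiceless /t̪/, voiced /d̪/.
alveolar: voiceless /t/, voiced —.
palatal: voiceless /c/, voiced /ɟ/.
velar: voiceless /k/, voiced /ɡ/.
Gaps, from front to back: bilabial lacks voiced (/b/); alveolar lacks voiced (/d/).

/b/, /d/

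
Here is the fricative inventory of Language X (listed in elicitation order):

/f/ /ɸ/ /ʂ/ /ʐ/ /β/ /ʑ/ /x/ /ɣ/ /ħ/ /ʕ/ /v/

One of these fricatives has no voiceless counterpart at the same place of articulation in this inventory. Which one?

Bilabial: /ɸ/ ~ /β/
Labiodental: /f/ ~ /v/
Retroflex: /ʂ/ ~ /ʐ/
Velar: /x/ ~ /ɣ/
Pharyngeal: /ħ/ ~ /ʕ/
Alveolo-palatal: only /ʑ/ (voiced); no voiceless partner.
So /ʑ/ is the unpaired segment.

/ʑ/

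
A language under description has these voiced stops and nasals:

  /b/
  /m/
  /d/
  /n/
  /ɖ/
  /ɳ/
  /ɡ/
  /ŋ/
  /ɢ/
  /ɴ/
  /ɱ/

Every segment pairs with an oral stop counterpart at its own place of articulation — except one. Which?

/ɱ/

Bilabial: /b/ ~ /m/
Alveolar: /d/ ~ /n/
Retroflex: /ɖ/ ~ /ɳ/
Velar: /ɡ/ ~ /ŋ/
Uvular: /ɢ/ ~ /ɴ/
Labiodental: only /ɱ/ (nasal); no oral stop partner.
So /ɱ/ is the unpaired segment.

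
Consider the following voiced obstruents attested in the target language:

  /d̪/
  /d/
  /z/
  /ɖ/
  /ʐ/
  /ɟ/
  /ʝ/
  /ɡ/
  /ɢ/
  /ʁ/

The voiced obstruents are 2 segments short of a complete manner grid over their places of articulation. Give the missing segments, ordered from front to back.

/ð/, /ɣ/

place of articulation  stop      fricative
dental            d̪        —       
alveolar          d         z       
retroflex         ɖ         ʐ       
palatal           ɟ         ʝ       
velar             ɡ         —       
uvular            ɢ         ʁ       
Gaps, from front to back: dental lacks fricative (/ð/); velar lacks fricative (/ɣ/).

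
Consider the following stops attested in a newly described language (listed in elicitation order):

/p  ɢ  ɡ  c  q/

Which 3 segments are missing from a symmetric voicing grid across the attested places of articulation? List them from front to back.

place of articulation  voiceless  voiced  
bilabial          p         —       
palatal           c         —       
velar             —         ɡ       
uvular            q         ɢ       
Gaps, from front to back: bilabial lacks voiced (/b/); palatal lacks voiced (/ɟ/); velar lacks voiceless (/k/).

/b/, /ɟ/, /k/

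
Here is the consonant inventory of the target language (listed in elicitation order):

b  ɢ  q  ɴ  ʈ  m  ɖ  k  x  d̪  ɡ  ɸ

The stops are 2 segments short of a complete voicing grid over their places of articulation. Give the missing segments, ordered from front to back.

/p/, /t̪/

place of articulation  voiceless  voiced  
bilabial          —         b       
dental            —         d̪      
retroflex         ʈ         ɖ       
velar             k         ɡ       
uvular            q         ɢ       
Gaps, from front to back: bilabial lacks voiceless (/p/); dental lacks voiceless (/t̪/).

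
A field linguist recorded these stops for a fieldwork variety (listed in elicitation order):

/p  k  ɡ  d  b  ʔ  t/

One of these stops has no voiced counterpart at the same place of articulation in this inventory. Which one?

/ʔ/

Bilabial: /p/ ~ /b/
Alveolar: /t/ ~ /d/
Velar: /k/ ~ /ɡ/
Glottal: only /ʔ/ (voiceless); no voiced partner.
So /ʔ/ is the unpaired segment.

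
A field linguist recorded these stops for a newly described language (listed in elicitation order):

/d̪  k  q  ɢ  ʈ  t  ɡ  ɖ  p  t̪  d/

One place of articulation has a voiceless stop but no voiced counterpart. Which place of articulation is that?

place of articulation  voiceless  voiced  
bilabial          p         —       
dental            t̪        d̪      
alveolar          t         d       
retroflex         ʈ         ɖ       
velar             k         ɡ       
uvular            q         ɢ       
Every place of articulation has a voiced member except bilabial, where /b/ would be expected.

bilabial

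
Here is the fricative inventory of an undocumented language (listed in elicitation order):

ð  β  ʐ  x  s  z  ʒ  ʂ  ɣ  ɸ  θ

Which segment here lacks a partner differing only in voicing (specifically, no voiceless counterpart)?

/ʒ/

Bilabial: /ɸ/ ~ /β/
Dental: /θ/ ~ /ð/
Alveolar: /s/ ~ /z/
Retroflex: /ʂ/ ~ /ʐ/
Velar: /x/ ~ /ɣ/
Postalveolar: only /ʒ/ (voiced); no voiceless partner.
So /ʒ/ is the unpaired segment.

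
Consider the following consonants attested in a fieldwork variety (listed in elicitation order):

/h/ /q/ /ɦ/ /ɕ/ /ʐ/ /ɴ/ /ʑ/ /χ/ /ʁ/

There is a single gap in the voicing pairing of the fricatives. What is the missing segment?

/ʂ/

place of articulation  voiceless  voiced  
retroflex         —         ʐ       
alveolo-palatal   ɕ         ʑ       
uvular            χ         ʁ       
glottal           h         ɦ       
The retroflex row has no voiceless member, so the gap is the voiceless retroflex fricative /ʂ/.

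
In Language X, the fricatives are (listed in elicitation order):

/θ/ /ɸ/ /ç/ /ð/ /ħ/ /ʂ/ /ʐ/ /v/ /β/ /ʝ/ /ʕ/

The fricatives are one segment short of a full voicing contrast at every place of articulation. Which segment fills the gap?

bilabial: voiceless /ɸ/, voiced /β/.
labiodental: voiceless —, voiced /v/.
dental: voiceless /θ/, voiced /ð/.
retroflex: voiceless /ʂ/, voiced /ʐ/.
palatal: voiceless /ç/, voiced /ʝ/.
pharyngeal: voiceless /ħ/, voiced /ʕ/.
The labiodental row has no voiceless member, so the gap is the voiceless labiodental fricative /f/.

/f/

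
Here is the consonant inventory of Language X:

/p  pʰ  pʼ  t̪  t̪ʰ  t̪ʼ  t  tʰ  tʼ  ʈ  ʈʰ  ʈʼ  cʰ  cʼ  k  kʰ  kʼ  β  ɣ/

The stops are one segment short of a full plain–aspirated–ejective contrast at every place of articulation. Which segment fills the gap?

place of articulation  plain     aspirated  ejective
bilabial          p         pʰ        pʼ      
dental            t̪        t̪ʰ       t̪ʼ     
alveolar          t         tʰ        tʼ      
retroflex         ʈ         ʈʰ        ʈʼ      
palatal           —         cʰ        cʼ      
velar             k         kʰ        kʼ      
The palatal row has no plain member, so the gap is the plain palatal stop /c/.

/c/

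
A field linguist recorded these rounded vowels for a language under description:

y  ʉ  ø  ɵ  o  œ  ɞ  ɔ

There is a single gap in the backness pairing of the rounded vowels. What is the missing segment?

height            front     central   back    
high              y         ʉ         —       
high-mid          ø         ɵ         o       
low-mid           œ         ɞ         ɔ       
The high row has no back member, so the gap is the high back rounded vowel /u/.

/u/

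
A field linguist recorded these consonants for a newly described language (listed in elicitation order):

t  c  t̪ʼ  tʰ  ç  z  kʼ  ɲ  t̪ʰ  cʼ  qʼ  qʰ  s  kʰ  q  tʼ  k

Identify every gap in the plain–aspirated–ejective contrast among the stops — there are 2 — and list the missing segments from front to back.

/t̪/, /cʰ/

Plain: /t/ (alveolar), /c/ (palatal), /k/ (velar), /q/ (uvular).
Aspirated: /t̪ʰ/ (dental), /tʰ/ (alveolar), /kʰ/ (velar), /qʰ/ (uvular).
Ejective: /t̪ʼ/ (dental), /tʼ/ (alveolar), /cʼ/ (palatal), /kʼ/ (velar), /qʼ/ (uvular).
Gaps, from front to back: dental lacks plain (/t̪/); palatal lacks aspirated (/cʰ/).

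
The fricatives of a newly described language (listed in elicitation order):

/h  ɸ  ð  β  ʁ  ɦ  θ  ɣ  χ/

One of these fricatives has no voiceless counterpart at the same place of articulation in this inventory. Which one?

/ɣ/

Bilabial: /ɸ/ ~ /β/
Dental: /θ/ ~ /ð/
Uvular: /χ/ ~ /ʁ/
Glottal: /h/ ~ /ɦ/
Velar: only /ɣ/ (voiced); no voiceless partner.
So /ɣ/ is the unpaired segment.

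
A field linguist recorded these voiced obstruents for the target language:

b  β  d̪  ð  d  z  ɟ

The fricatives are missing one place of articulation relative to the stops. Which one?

Stop: /b/ (bilabial), /d̪/ (dental), /d/ (alveolar), /ɟ/ (palatal).
Fricative: /β/ (bilabial), /ð/ (dental), /z/ (alveolar).
Every place of articulation has a fricative member except palatal, where /ʝ/ would be expected.

palatal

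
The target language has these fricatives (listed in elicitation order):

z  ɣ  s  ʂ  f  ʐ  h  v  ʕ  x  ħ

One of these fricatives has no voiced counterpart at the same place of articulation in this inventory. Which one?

/h/

Labiodental: /f/ ~ /v/
Alveolar: /s/ ~ /z/
Retroflex: /ʂ/ ~ /ʐ/
Velar: /x/ ~ /ɣ/
Pharyngeal: /ħ/ ~ /ʕ/
Glottal: only /h/ (voiceless); no voiced partner.
So /h/ is the unpaired segment.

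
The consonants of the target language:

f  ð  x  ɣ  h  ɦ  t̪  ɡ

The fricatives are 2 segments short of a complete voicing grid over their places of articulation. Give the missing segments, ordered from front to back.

place of articulation  voiceless  voiced  
labiodental       f         —       
dental            —         ð       
velar             x         ɣ       
glottal           h         ɦ       
Gaps, from front to back: labiodental lacks voiced (/v/); dental lacks voiceless (/θ/).

/v/, /θ/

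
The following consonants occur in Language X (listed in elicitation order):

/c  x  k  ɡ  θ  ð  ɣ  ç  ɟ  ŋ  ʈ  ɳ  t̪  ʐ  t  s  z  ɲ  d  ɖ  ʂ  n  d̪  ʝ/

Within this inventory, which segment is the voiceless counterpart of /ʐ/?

/ʐ/ is a voiced retroflex fricative.
The voiceless counterpart is a voiceless retroflex fricative — in this inventory, /ʂ/.

/ʂ/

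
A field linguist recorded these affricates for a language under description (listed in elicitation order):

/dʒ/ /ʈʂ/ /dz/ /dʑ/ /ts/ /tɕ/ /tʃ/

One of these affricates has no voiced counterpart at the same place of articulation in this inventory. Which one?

Alveolar: /ts/ ~ /dz/
Postalveolar: /tʃ/ ~ /dʒ/
Alveolo-palatal: /tɕ/ ~ /dʑ/
Retroflex: only /ʈʂ/ (voiceless); no voiced partner.
So /ʈʂ/ is the unpaired segment.

/ʈʂ/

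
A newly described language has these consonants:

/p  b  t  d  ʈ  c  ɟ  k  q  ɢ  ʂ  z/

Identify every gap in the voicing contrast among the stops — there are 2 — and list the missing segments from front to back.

/ɖ/, /ɡ/

place of articulation  voiceless  voiced  
bilabial          p         b       
alveolar          t         d       
retroflex         ʈ         —       
palatal           c         ɟ       
velar             k         —       
uvular            q         ɢ       
Gaps, from front to back: retroflex lacks voiced (/ɖ/); velar lacks voiced (/ɡ/).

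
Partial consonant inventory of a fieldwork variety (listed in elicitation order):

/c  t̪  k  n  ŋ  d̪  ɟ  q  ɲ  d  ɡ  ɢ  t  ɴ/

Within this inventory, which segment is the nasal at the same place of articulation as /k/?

/k/ is a voiceless velar stop.
The nasal at the same place is a velar nasal — in this inventory, /ŋ/.

/ŋ/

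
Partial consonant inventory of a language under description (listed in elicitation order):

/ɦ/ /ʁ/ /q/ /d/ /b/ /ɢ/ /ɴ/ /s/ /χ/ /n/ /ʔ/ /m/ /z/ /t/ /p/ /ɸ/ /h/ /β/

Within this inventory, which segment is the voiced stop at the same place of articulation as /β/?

/β/ is a voiced bilabial fricative.
The voiced stop at the same place is a voiced bilabial stop — in this inventory, /b/.

/b/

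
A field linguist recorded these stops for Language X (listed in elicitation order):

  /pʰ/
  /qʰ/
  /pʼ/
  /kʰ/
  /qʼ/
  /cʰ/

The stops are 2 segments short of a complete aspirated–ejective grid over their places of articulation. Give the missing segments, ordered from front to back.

/cʼ/, /kʼ/

bilabial: aspirated /pʰ/, ejective /pʼ/.
palatal: aspirated /cʰ/, ejective —.
velar: aspirated /kʰ/, ejective —.
uvular: aspirated /qʰ/, ejective /qʼ/.
Gaps, from front to back: palatal lacks ejective (/cʼ/); velar lacks ejective (/kʼ/).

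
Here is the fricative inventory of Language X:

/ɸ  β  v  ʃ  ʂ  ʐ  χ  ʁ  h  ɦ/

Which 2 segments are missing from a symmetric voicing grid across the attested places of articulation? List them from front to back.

/f/, /ʒ/

Voiceless: /ɸ/ (bilabial), /ʃ/ (postalveolar), /ʂ/ (retroflex), /χ/ (uvular), /h/ (glottal).
Voiced: /β/ (bilabial), /v/ (labiodental), /ʐ/ (retroflex), /ʁ/ (uvular), /ɦ/ (glottal).
Gaps, from front to back: labiodental lacks voiceless (/f/); postalveolar lacks voiced (/ʒ/).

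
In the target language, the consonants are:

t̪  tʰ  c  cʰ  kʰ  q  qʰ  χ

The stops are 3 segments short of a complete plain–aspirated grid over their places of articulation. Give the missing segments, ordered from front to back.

dental: plain /t̪/, aspirated —.
alveolar: plain —, aspirated /tʰ/.
palatal: plain /c/, aspirated /cʰ/.
velar: plain —, aspirated /kʰ/.
uvular: plain /q/, aspirated /qʰ/.
Gaps, from front to back: dental lacks aspirated (/t̪ʰ/); alveolar lacks plain (/t/); velar lacks plain (/k/).

/t̪ʰ/, /t/, /k/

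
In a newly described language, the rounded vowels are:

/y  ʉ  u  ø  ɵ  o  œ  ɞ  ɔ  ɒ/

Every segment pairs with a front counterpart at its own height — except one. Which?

/ɒ/

High: /y/ ~ /ʉ/ ~ /u/
High-mid: /ø/ ~ /ɵ/ ~ /o/
Low-mid: /œ/ ~ /ɞ/ ~ /ɔ/
Low: only /ɒ/ (back); no front partner.
So /ɒ/ is the unpaired segment.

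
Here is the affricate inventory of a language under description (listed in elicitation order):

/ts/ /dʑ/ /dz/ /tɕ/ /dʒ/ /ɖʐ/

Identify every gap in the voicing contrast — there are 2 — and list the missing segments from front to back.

/tʃ/, /ʈʂ/

Voiceless: /ts/ (alveolar), /tɕ/ (alveolo-palatal).
Voiced: /dz/ (alveolar), /dʒ/ (postalveolar), /ɖʐ/ (retroflex), /dʑ/ (alveolo-palatal).
Gaps, from front to back: postalveolar lacks voiceless (/tʃ/); retroflex lacks voiceless (/ʈʂ/).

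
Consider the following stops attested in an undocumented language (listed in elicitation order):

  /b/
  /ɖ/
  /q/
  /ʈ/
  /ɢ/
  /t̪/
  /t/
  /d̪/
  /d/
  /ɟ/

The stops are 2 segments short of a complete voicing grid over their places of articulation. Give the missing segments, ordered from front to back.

/p/, /c/

place of articulation  voiceless  voiced  
bilabial          —         b       
dental            t̪        d̪      
alveolar          t         d       
retroflex         ʈ         ɖ       
palatal           —         ɟ       
uvular            q         ɢ       
Gaps, from front to back: bilabial lacks voiceless (/p/); palatal lacks voiceless (/c/).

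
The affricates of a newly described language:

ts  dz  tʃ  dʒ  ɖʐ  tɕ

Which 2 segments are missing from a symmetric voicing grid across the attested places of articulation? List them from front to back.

place of articulation  voiceless  voiced  
alveolar          ts        dz      
postalveolar      tʃ        dʒ      
retroflex         —         ɖʐ      
alveolo-palatal   tɕ        —       
Gaps, from front to back: retroflex lacks voiceless (/ʈʂ/); alveolo-palatal lacks voiced (/dʑ/).

/ʈʂ/, /dʑ/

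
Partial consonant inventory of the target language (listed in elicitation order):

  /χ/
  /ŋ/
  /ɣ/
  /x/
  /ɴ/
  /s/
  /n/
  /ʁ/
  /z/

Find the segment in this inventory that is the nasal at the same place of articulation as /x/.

/ŋ/

/x/ is a voiceless velar fricative.
The nasal at the same place is a velar nasal — in this inventory, /ŋ/.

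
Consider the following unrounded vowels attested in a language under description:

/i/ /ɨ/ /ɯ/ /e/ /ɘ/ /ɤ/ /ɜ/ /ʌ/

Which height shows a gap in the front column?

low-mid

high: front /i/, central /ɨ/, back /ɯ/.
high-mid: front /e/, central /ɘ/, back /ɤ/.
low-mid: front —, central /ɜ/, back /ʌ/.
Every height has a front member except low-mid, where /ɛ/ would be expected.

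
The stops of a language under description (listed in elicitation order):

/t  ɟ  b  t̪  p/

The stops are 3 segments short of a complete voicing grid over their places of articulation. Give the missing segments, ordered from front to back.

/d̪/, /d/, /c/

Voiceless: /p/ (bilabial), /t̪/ (dental), /t/ (alveolar).
Voiced: /b/ (bilabial), /ɟ/ (palatal).
Gaps, from front to back: dental lacks voiced (/d̪/); alveolar lacks voiced (/d/); palatal lacks voiceless (/c/).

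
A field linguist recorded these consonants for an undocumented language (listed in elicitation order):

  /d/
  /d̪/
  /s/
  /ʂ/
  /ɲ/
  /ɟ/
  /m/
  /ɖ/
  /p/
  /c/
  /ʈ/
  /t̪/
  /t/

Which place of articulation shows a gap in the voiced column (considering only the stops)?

Voiceless: /p/ (bilabial), /t̪/ (dental), /t/ (alveolar), /ʈ/ (retroflex), /c/ (palatal).
Voiced: /d̪/ (dental), /d/ (alveolar), /ɖ/ (retroflex), /ɟ/ (palatal).
Every place of articulation has a voiced member except bilabial, where /b/ would be expected.

bilabial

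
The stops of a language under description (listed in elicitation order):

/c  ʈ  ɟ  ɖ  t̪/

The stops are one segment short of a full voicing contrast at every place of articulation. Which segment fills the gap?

/d̪/

place of articulation  voiceless  voiced  
dental            t̪        —       
retroflex         ʈ         ɖ       
palatal           c         ɟ       
The dental row has no voiced member, so the gap is the voiced dental stop /d̪/.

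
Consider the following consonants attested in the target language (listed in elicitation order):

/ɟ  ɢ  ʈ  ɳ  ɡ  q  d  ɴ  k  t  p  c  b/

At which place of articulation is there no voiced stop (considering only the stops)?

retroflex

place of articulation  voiceless  voiced  
bilabial          p         b       
alveolar          t         d       
retroflex         ʈ         —       
palatal           c         ɟ       
velar             k         ɡ       
uvular            q         ɢ       
Every place of articulation has a voiced member except retroflex, where /ɖ/ would be expected.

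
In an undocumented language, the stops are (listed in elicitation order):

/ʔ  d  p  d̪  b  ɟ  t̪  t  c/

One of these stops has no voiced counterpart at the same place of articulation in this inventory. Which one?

/ʔ/

Bilabial: /p/ ~ /b/
Dental: /t̪/ ~ /d̪/
Alveolar: /t/ ~ /d/
Palatal: /c/ ~ /ɟ/
Glottal: only /ʔ/ (voiceless); no voiced partner.
So /ʔ/ is the unpaired segment.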